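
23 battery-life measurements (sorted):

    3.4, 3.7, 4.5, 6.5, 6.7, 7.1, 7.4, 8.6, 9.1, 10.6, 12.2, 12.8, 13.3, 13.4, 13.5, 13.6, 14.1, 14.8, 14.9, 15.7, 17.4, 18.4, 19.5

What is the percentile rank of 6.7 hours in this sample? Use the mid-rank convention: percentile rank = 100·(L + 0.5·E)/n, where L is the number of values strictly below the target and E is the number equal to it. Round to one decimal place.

Count below 6.7: L = 4; count equal: E = 1; n = 23.
Percentile rank = 100·(4 + 0.5·1)/23 = 100·4.5/23 = 19.57.

19.6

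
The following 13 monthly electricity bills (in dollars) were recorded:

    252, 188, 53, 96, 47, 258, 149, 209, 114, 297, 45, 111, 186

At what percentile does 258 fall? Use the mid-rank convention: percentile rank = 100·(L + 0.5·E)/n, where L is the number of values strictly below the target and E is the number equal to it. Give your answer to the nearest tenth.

88.5

Sorted: 45, 47, 53, 96, 111, 114, 149, 186, 188, 209, 252, 258, 297.
Count below 258: L = 11; count equal: E = 1; n = 13.
Percentile rank = 100·(11 + 0.5·1)/13 = 100·11.5/13 = 88.46.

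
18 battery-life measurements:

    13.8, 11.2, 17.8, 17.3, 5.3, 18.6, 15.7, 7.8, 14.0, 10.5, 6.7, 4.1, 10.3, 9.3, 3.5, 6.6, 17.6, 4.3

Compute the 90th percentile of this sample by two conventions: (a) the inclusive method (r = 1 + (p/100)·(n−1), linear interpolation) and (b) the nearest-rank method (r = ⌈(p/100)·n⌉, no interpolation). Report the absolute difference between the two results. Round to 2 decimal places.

0.14

Sorted: 3.5, 4.1, 4.3, 5.3, 6.6, 6.7, 7.8, 9.3, 10.3, 10.5, 11.2, 13.8, 14.0, 15.7, 17.3, 17.6, 17.8, 18.6.
n = 18.
(a) r = 16.3; between ranks 16 (17.6) and 17 (17.8): 17.66.
(b) the nearest-rank method: rank 17 → 17.8.
|17.66 − 17.8| = 0.14.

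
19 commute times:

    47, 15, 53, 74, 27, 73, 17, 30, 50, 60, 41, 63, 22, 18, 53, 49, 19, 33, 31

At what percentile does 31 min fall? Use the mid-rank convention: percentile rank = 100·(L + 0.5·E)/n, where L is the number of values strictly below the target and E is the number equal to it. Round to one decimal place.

39.5

Sorted: 15, 17, 18, 19, 22, 27, 30, 31, 33, 41, 47, 49, 50, 53, 53, 60, 63, 73, 74.
Count below 31: L = 7; count equal: E = 1; n = 19.
Percentile rank = 100·(7 + 0.5·1)/19 = 100·7.5/19 = 39.47.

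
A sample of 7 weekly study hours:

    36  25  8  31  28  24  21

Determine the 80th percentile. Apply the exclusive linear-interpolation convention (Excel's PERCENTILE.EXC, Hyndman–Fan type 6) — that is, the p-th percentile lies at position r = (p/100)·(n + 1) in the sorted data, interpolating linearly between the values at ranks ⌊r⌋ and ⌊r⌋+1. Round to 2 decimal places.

33.00

Sorted: 8, 21, 24, 25, 28, 31, 36.
n = 7.
r = (80/100)·(7 + 1) = 6.4.
Rank 6 is 31 and rank 7 is 36.
Interpolate: 31 + 0.4·(36 − 31) = 31 + 0.4·5 = 33.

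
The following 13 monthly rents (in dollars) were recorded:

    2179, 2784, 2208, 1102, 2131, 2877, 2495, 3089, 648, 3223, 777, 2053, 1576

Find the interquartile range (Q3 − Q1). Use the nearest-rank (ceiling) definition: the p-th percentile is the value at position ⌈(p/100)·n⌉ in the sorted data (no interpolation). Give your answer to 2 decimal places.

Sorted: 648, 777, 1102, 1576, 2053, 2131, 2179, 2208, 2495, 2784, 2877, 3089, 3223.
n = 13.
P25: rank ⌈25/100·13⌉ = 4 → 1576.
P75: rank ⌈75/100·13⌉ = 10 → 2784.
Difference: 2784 − 1576 = 1208.

1208.00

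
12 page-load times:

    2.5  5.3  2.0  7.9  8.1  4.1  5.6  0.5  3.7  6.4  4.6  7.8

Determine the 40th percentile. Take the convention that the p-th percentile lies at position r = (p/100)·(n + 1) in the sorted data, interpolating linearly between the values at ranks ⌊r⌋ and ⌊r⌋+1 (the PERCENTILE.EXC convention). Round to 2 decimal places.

Sorted: 0.5, 2.0, 2.5, 3.7, 4.1, 4.6, 5.3, 5.6, 6.4, 7.8, 7.9, 8.1.
n = 12.
r = (40/100)·(12 + 1) = 5.2.
Rank 5 is 4.1 and rank 6 is 4.6.
Interpolate: 4.1 + 0.2·(4.6 − 4.1) = 4.1 + 0.2·0.5 = 4.2.

4.20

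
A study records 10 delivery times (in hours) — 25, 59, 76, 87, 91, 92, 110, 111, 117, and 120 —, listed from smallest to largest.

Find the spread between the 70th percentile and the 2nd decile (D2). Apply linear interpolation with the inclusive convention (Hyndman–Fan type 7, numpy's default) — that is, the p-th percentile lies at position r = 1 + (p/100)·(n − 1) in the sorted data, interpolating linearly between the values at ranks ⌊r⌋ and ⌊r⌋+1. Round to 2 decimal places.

n = 10.
P20: r = 2.8; ranks 2–3 are 59, 76; interpolating gives 72.6.
P70: r = 7.3; ranks 7–8 are 110, 111; interpolating gives 110.3.
Difference: 110.3 − 72.6 = 37.7.

37.70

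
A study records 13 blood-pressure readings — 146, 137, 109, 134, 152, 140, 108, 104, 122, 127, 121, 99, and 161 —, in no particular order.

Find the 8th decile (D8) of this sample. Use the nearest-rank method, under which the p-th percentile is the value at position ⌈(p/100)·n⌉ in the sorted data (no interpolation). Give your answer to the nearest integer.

146

Sorted: 99, 104, 108, 109, 121, 122, 127, 134, 137, 140, 146, 152, 161.
n = 13.
Position = ⌈80/100 · 13⌉ = ⌈10.4⌉ = 11.
The value at rank 11 is 146.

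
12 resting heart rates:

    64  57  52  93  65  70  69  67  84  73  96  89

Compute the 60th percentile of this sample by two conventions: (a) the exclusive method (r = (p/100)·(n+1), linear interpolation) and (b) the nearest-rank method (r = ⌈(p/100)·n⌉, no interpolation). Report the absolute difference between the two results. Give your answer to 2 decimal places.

Sorted: 52, 57, 64, 65, 67, 69, 70, 73, 84, 89, 93, 96.
n = 12.
(a) r = 7.8; between ranks 7 (70) and 8 (73): 72.4.
(b) the nearest-rank method: rank 8 → 73.
|72.4 − 73| = 0.6.

0.60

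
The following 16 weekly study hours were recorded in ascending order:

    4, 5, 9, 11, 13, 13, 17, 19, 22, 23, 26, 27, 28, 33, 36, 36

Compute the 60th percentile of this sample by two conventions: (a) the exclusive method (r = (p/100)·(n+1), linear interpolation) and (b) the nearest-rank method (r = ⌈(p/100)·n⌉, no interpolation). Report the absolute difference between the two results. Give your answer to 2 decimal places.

n = 16.
(a) r = 10.2; between ranks 10 (23) and 11 (26): 23.6.
(b) the nearest-rank method: rank 10 → 23.
|23.6 − 23| = 0.6.

0.60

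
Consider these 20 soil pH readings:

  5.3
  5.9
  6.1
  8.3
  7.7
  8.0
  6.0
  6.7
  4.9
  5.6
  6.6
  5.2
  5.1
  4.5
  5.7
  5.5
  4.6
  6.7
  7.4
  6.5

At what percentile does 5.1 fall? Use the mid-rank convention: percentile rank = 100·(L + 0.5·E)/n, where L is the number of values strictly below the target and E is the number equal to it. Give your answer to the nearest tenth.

Sorted: 4.5, 4.6, 4.9, 5.1, 5.2, 5.3, 5.5, 5.6, 5.7, 5.9, 6.0, 6.1, 6.5, 6.6, 6.7, 6.7, 7.4, 7.7, 8.0, 8.3.
Count below 5.1: L = 3; count equal: E = 1; n = 20.
Percentile rank = 100·(3 + 0.5·1)/20 = 100·3.5/20 = 17.5.

17.5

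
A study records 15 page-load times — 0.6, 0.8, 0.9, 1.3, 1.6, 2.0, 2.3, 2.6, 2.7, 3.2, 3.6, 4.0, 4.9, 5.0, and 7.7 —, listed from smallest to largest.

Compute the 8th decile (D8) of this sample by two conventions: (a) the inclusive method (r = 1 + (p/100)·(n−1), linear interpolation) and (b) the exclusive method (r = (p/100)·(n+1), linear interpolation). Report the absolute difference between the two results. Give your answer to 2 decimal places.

0.54

n = 15.
(a) r = 12.2; between ranks 12 (4.0) and 13 (4.9): 4.18.
(b) r = 12.8; between ranks 12 (4.0) and 13 (4.9): 4.72.
|4.18 − 4.72| = 0.54.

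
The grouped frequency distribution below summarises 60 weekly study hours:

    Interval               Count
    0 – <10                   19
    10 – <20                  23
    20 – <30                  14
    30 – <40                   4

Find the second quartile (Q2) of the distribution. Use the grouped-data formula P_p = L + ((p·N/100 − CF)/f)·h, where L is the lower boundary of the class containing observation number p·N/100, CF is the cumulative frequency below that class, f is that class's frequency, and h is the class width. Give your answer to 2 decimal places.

N = 60; target position k = 50/100 · 60 = 30.
Cumulative frequencies: 19, 42, 56, 60.
Observation 30 falls in the class 10 – <20.
L = 10, CF = 19, f = 23, h = 10.
P50 = 10 + ((30 − 19)/23)·10 = 10 + 4.78261 = 14.7826.

14.78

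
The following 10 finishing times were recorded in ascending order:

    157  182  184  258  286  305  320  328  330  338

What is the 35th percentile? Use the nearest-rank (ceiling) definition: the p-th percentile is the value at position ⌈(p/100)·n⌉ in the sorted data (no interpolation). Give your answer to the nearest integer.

258

n = 10.
Position = ⌈35/100 · 10⌉ = ⌈3.5⌉ = 4.
The value at rank 4 is 258.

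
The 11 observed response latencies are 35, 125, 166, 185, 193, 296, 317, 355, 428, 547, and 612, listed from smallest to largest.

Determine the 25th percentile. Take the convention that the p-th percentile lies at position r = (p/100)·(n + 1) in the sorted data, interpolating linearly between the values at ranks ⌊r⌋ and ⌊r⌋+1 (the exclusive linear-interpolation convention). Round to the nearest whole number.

166

n = 11.
r = (25/100)·(11 + 1) = 3.
r is an integer, so P25 is the value at rank 3: 166.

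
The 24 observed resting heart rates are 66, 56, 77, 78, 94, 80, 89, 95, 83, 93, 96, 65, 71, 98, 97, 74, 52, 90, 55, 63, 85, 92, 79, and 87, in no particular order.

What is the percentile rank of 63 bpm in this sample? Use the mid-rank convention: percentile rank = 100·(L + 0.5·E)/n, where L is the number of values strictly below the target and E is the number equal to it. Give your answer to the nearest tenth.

14.6

Sorted: 52, 55, 56, 63, 65, 66, 71, 74, 77, 78, 79, 80, 83, 85, 87, 89, 90, 92, 93, 94, 95, 96, 97, 98.
Count below 63: L = 3; count equal: E = 1; n = 24.
Percentile rank = 100·(3 + 0.5·1)/24 = 100·3.5/24 = 14.58.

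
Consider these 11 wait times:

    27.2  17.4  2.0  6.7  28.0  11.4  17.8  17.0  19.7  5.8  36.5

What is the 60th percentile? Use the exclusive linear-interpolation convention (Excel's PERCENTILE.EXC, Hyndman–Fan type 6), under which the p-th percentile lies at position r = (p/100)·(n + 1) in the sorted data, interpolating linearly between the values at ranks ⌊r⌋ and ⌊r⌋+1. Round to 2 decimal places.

Sorted: 2.0, 5.8, 6.7, 11.4, 17.0, 17.4, 17.8, 19.7, 27.2, 28.0, 36.5.
n = 11.
r = (60/100)·(11 + 1) = 7.2.
Rank 7 is 17.8 and rank 8 is 19.7.
Interpolate: 17.8 + 0.2·(19.7 − 17.8) = 17.8 + 0.2·1.9 = 18.18.

18.18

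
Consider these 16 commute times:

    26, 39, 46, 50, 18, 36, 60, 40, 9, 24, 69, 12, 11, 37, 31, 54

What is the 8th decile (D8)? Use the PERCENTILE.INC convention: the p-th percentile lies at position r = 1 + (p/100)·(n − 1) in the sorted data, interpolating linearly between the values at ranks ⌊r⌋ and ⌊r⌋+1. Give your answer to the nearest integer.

Sorted: 9, 11, 12, 18, 24, 26, 31, 36, 37, 39, 40, 46, 50, 54, 60, 69.
n = 16.
r = 1 + (80/100)·(16 − 1) = 1 + 12 = 13.
r is an integer, so P80 is the value at rank 13: 50.

50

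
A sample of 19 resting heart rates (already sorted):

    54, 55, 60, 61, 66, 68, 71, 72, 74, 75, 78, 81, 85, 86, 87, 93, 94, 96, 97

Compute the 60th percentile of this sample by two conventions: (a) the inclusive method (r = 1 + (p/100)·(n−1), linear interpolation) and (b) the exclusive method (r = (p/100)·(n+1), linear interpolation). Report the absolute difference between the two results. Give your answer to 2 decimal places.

n = 19.
(a) r = 11.8; between ranks 11 (78) and 12 (81): 80.4.
(b) r = 12 → value at rank 12 = 81.
|80.4 − 81| = 0.6.

0.60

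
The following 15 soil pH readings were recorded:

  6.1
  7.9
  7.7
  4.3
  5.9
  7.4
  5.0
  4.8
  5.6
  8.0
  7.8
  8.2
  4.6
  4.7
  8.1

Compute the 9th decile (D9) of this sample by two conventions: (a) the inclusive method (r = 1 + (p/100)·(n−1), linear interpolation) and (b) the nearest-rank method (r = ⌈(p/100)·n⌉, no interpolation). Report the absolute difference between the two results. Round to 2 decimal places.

0.04

Sorted: 4.3, 4.6, 4.7, 4.8, 5.0, 5.6, 5.9, 6.1, 7.4, 7.7, 7.8, 7.9, 8.0, 8.1, 8.2.
n = 15.
(a) r = 13.6; between ranks 13 (8.0) and 14 (8.1): 8.06.
(b) the nearest-rank method: rank 14 → 8.1.
|8.06 − 8.1| = 0.04.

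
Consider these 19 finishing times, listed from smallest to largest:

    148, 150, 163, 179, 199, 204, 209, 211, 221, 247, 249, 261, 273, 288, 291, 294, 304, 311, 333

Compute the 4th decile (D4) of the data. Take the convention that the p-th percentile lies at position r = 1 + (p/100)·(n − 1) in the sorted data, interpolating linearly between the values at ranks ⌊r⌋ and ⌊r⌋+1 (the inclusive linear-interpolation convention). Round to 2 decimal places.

n = 19.
r = 1 + (40/100)·(19 − 1) = 1 + 7.2 = 8.2.
Rank 8 is 211 and rank 9 is 221.
Interpolate: 211 + 0.2·(221 − 211) = 211 + 0.2·10 = 213.

213.00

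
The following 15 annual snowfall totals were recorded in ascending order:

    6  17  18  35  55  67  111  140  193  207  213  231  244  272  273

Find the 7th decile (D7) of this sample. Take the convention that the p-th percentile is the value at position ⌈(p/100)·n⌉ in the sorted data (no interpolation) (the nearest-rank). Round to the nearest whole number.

213

n = 15.
Position = ⌈70/100 · 15⌉ = ⌈10.5⌉ = 11.
The value at rank 11 is 213.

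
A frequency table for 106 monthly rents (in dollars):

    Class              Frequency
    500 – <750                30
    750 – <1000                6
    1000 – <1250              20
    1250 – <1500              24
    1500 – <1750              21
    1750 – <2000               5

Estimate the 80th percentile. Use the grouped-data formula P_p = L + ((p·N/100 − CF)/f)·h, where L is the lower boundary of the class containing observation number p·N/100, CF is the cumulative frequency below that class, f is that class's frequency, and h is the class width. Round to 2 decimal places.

1557.14

N = 106; target position k = 80/100 · 106 = 84.8.
Cumulative frequencies: 30, 36, 56, 80, 101, 106.
Observation 84.8 falls in the class 1500 – <1750.
L = 1500, CF = 80, f = 21, h = 250.
P80 = 1500 + ((84.8 − 80)/21)·250 = 1500 + 57.1429 = 1557.14.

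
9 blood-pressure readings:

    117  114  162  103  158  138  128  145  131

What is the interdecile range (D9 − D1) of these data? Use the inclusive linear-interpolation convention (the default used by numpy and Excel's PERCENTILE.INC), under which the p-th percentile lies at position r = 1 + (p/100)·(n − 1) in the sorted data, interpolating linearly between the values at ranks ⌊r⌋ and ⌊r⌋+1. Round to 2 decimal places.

47.00

Sorted: 103, 114, 117, 128, 131, 138, 145, 158, 162.
n = 9.
P10: r = 1.8; ranks 1–2 are 103, 114; interpolating gives 111.8.
P90: r = 8.2; ranks 8–9 are 158, 162; interpolating gives 158.8.
Difference: 158.8 − 111.8 = 47.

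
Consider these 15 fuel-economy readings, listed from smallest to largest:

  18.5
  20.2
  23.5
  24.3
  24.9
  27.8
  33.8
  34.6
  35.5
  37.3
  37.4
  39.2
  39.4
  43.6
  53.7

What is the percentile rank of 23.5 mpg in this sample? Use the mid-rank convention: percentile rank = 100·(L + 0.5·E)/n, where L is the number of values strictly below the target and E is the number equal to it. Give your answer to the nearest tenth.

Count below 23.5: L = 2; count equal: E = 1; n = 15.
Percentile rank = 100·(2 + 0.5·1)/15 = 100·2.5/15 = 16.67.

16.7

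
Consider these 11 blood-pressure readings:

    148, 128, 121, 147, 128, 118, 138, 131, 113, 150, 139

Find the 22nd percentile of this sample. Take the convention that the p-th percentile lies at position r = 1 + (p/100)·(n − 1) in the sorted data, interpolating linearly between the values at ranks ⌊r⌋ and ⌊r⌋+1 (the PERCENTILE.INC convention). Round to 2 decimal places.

Sorted: 113, 118, 121, 128, 128, 131, 138, 139, 147, 148, 150.
n = 11.
r = 1 + (22/100)·(11 − 1) = 1 + 2.2 = 3.2.
Rank 3 is 121 and rank 4 is 128.
Interpolate: 121 + 0.2·(128 − 121) = 121 + 0.2·7 = 122.4.

122.40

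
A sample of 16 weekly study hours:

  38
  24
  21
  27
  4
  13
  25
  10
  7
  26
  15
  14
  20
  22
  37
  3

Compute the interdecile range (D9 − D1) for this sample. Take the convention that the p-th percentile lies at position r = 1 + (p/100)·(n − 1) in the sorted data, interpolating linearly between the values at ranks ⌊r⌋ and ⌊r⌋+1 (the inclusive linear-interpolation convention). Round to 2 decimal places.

Sorted: 3, 4, 7, 10, 13, 14, 15, 20, 21, 22, 24, 25, 26, 27, 37, 38.
n = 16.
P10: r = 2.5; ranks 2–3 are 4, 7; interpolating gives 5.5.
P90: r = 14.5; ranks 14–15 are 27, 37; interpolating gives 32.
Difference: 32 − 5.5 = 26.5.

26.50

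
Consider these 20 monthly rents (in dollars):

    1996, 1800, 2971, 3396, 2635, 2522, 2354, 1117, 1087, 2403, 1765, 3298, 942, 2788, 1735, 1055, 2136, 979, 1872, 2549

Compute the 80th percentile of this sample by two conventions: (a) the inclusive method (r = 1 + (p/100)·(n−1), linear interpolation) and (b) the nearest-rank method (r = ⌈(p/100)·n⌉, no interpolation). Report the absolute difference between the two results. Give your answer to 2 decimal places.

30.60

Sorted: 942, 979, 1055, 1087, 1117, 1735, 1765, 1800, 1872, 1996, 2136, 2354, 2403, 2522, 2549, 2635, 2788, 2971, 3298, 3396.
n = 20.
(a) r = 16.2; between ranks 16 (2635) and 17 (2788): 2665.6.
(b) the nearest-rank method: rank 16 → 2635.
|2665.6 − 2635| = 30.6.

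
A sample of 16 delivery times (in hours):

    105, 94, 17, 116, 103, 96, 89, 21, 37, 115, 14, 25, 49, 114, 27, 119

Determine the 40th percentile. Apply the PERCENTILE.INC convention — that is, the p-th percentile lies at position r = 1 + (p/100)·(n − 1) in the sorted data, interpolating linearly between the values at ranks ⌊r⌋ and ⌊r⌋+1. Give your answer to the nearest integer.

Sorted: 14, 17, 21, 25, 27, 37, 49, 89, 94, 96, 103, 105, 114, 115, 116, 119.
n = 16.
r = 1 + (40/100)·(16 − 1) = 1 + 6 = 7.
r is an integer, so P40 is the value at rank 7: 49.

49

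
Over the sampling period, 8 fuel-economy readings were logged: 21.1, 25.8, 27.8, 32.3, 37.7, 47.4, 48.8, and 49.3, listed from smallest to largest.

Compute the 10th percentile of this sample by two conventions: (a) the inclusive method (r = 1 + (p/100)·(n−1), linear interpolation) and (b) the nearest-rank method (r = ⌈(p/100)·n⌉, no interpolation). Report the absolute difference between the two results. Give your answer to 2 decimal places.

3.29

n = 8.
(a) r = 1.7; between ranks 1 (21.1) and 2 (25.8): 24.39.
(b) the nearest-rank method: rank 1 → 21.1.
|24.39 − 21.1| = 3.29.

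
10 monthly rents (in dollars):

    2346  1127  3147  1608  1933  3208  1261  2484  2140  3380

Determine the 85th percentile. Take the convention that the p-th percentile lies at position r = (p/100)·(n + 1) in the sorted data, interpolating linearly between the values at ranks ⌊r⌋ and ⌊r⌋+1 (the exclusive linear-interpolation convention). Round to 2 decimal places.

3268.20

Sorted: 1127, 1261, 1608, 1933, 2140, 2346, 2484, 3147, 3208, 3380.
n = 10.
r = (85/100)·(10 + 1) = 9.35.
Rank 9 is 3208 and rank 10 is 3380.
Interpolate: 3208 + 0.35·(3380 − 3208) = 3208 + 0.35·172 = 3268.2.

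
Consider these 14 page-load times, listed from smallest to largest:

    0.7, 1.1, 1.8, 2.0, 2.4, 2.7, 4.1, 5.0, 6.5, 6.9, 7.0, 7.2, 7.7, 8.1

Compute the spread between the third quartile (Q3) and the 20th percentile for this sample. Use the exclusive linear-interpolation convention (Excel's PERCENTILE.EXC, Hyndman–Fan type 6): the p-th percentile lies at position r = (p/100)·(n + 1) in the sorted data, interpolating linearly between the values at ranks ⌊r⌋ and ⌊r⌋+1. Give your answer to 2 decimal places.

5.25

n = 14.
P20: r = 3 (integer) → 1.8.
P75: r = 11.25; ranks 11–12 are 7.0, 7.2; interpolating gives 7.05.
Difference: 7.05 − 1.8 = 5.25.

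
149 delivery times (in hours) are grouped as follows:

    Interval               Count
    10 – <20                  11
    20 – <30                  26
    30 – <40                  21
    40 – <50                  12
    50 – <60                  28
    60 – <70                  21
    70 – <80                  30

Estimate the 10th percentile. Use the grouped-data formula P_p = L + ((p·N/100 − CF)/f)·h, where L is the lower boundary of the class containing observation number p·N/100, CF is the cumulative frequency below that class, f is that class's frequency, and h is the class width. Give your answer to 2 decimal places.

N = 149; target position k = 10/100 · 149 = 14.9.
Cumulative frequencies: 11, 37, 58, 70, 98, 119, 149.
Observation 14.9 falls in the class 20 – <30.
L = 20, CF = 11, f = 26, h = 10.
P10 = 20 + ((14.9 − 11)/26)·10 = 20 + 1.5 = 21.5.

21.50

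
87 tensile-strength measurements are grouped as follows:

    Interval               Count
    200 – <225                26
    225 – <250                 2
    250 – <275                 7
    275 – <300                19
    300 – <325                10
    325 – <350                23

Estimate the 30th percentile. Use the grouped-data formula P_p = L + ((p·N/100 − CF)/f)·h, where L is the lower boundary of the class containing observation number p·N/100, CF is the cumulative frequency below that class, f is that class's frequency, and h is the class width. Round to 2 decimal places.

226.25

N = 87; target position k = 30/100 · 87 = 26.1.
Cumulative frequencies: 26, 28, 35, 54, 64, 87.
Observation 26.1 falls in the class 225 – <250.
L = 225, CF = 26, f = 2, h = 25.
P30 = 225 + ((26.1 − 26)/2)·25 = 225 + 1.25 = 226.25.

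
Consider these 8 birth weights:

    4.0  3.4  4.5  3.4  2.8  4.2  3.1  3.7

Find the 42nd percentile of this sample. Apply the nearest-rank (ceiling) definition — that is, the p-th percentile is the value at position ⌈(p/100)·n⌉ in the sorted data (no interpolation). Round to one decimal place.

3.4

Sorted: 2.8, 3.1, 3.4, 3.4, 3.7, 4.0, 4.2, 4.5.
n = 8.
Position = ⌈42/100 · 8⌉ = ⌈3.36⌉ = 4.
The value at rank 4 is 3.4.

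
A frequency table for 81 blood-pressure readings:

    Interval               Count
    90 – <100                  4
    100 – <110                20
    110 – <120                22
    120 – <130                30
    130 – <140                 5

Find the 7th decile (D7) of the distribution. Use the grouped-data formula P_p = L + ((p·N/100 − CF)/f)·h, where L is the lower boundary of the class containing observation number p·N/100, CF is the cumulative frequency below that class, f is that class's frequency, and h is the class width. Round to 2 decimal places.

123.57

N = 81; target position k = 70/100 · 81 = 56.7.
Cumulative frequencies: 4, 24, 46, 76, 81.
Observation 56.7 falls in the class 120 – <130.
L = 120, CF = 46, f = 30, h = 10.
P70 = 120 + ((56.7 − 46)/30)·10 = 120 + 3.56667 = 123.567.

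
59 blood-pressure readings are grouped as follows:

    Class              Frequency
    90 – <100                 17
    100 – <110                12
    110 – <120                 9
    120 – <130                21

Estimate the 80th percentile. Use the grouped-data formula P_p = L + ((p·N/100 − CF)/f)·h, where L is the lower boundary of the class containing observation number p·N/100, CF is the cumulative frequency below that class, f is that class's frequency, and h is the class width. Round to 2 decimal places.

124.38

N = 59; target position k = 80/100 · 59 = 47.2.
Cumulative frequencies: 17, 29, 38, 59.
Observation 47.2 falls in the class 120 – <130.
L = 120, CF = 38, f = 21, h = 10.
P80 = 120 + ((47.2 − 38)/21)·10 = 120 + 4.38095 = 124.381.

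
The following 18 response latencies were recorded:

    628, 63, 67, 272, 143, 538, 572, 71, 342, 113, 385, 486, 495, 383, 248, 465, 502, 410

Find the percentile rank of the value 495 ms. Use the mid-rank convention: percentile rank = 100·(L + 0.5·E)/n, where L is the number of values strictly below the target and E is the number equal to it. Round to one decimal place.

75.0

Sorted: 63, 67, 71, 113, 143, 248, 272, 342, 383, 385, 410, 465, 486, 495, 502, 538, 572, 628.
Count below 495: L = 13; count equal: E = 1; n = 18.
Percentile rank = 100·(13 + 0.5·1)/18 = 100·13.5/18 = 75.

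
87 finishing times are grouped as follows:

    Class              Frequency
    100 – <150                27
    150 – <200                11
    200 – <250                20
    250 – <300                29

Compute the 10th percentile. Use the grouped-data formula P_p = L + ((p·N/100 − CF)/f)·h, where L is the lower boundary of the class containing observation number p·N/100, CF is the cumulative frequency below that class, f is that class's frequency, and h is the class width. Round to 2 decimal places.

116.11

N = 87; target position k = 10/100 · 87 = 8.7.
Cumulative frequencies: 27, 38, 58, 87.
Observation 8.7 falls in the class 100 – <150.
L = 100, CF = 0, f = 27, h = 50.
P10 = 100 + ((8.7 − 0)/27)·50 = 100 + 16.1111 = 116.111.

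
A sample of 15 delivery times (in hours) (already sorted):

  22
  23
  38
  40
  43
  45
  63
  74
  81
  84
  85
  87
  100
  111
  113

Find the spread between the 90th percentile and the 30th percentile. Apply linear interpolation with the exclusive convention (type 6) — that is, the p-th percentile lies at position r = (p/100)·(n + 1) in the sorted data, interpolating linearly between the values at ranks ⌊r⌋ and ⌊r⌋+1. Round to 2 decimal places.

n = 15.
P30: r = 4.8; ranks 4–5 are 40, 43; interpolating gives 42.4.
P90: r = 14.4; ranks 14–15 are 111, 113; interpolating gives 111.8.
Difference: 111.8 − 42.4 = 69.4.

69.40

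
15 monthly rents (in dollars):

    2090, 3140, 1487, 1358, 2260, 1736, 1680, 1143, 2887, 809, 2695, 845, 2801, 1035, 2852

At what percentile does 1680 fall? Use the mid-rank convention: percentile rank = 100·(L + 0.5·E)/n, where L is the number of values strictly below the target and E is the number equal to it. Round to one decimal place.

43.3

Sorted: 809, 845, 1035, 1143, 1358, 1487, 1680, 1736, 2090, 2260, 2695, 2801, 2852, 2887, 3140.
Count below 1680: L = 6; count equal: E = 1; n = 15.
Percentile rank = 100·(6 + 0.5·1)/15 = 100·6.5/15 = 43.33.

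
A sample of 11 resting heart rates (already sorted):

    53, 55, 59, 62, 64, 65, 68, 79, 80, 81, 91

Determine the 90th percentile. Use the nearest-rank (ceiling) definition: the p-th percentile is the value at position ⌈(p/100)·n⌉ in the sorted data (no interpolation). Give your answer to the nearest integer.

81

n = 11.
Position = ⌈90/100 · 11⌉ = ⌈9.9⌉ = 10.
The value at rank 10 is 81.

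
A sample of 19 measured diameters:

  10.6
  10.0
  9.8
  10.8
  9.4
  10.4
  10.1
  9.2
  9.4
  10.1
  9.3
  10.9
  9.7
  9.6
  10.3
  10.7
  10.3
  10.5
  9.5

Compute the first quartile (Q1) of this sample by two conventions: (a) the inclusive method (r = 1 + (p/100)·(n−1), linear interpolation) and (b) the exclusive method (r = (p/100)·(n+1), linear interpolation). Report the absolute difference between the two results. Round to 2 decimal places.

0.05

Sorted: 9.2, 9.3, 9.4, 9.4, 9.5, 9.6, 9.7, 9.8, 10.0, 10.1, 10.1, 10.3, 10.3, 10.4, 10.5, 10.6, 10.7, 10.8, 10.9.
n = 19.
(a) r = 5.5; between ranks 5 (9.5) and 6 (9.6): 9.55.
(b) r = 5 → value at rank 5 = 9.5.
|9.55 − 9.5| = 0.05.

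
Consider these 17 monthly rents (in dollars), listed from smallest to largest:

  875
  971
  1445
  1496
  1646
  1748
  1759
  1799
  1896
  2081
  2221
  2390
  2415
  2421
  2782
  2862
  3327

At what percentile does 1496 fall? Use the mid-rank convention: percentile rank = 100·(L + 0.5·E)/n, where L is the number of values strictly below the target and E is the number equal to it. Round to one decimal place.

Count below 1496: L = 3; count equal: E = 1; n = 17.
Percentile rank = 100·(3 + 0.5·1)/17 = 100·3.5/17 = 20.59.

20.6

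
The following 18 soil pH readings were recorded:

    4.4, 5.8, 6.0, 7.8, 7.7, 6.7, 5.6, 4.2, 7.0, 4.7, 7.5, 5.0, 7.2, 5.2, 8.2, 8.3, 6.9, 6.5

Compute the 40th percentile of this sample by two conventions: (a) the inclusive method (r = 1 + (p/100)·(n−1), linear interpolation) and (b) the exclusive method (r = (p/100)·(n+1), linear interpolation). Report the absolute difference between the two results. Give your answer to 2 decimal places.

0.04

Sorted: 4.2, 4.4, 4.7, 5.0, 5.2, 5.6, 5.8, 6.0, 6.5, 6.7, 6.9, 7.0, 7.2, 7.5, 7.7, 7.8, 8.2, 8.3.
n = 18.
(a) r = 7.8; between ranks 7 (5.8) and 8 (6.0): 5.96.
(b) r = 7.6; between ranks 7 (5.8) and 8 (6.0): 5.92.
|5.96 − 5.92| = 0.04.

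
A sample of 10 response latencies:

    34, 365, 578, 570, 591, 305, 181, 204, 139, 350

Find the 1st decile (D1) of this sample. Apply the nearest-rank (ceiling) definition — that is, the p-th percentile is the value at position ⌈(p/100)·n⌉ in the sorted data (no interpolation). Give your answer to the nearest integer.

34

Sorted: 34, 139, 181, 204, 305, 350, 365, 570, 578, 591.
n = 10.
Position = ⌈10/100 · 10⌉ = ⌈1⌉ = 1.
The value at rank 1 is 34.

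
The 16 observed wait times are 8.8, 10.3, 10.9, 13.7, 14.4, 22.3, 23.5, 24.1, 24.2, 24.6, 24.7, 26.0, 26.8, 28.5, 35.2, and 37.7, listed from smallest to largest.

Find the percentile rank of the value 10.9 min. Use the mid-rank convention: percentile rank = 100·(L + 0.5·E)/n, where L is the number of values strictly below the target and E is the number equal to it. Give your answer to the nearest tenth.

Count below 10.9: L = 2; count equal: E = 1; n = 16.
Percentile rank = 100·(2 + 0.5·1)/16 = 100·2.5/16 = 15.62.

15.6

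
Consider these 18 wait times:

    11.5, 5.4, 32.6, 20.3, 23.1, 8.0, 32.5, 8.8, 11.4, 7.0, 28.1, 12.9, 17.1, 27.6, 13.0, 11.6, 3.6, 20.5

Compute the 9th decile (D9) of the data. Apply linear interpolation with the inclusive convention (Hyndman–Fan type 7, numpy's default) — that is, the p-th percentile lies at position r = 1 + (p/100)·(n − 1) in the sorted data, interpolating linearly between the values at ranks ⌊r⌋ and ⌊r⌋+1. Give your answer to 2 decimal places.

Sorted: 3.6, 5.4, 7.0, 8.0, 8.8, 11.4, 11.5, 11.6, 12.9, 13.0, 17.1, 20.3, 20.5, 23.1, 27.6, 28.1, 32.5, 32.6.
n = 18.
r = 1 + (90/100)·(18 − 1) = 1 + 15.3 = 16.3.
Rank 16 is 28.1 and rank 17 is 32.5.
Interpolate: 28.1 + 0.3·(32.5 − 28.1) = 28.1 + 0.3·4.4 = 29.42.

29.42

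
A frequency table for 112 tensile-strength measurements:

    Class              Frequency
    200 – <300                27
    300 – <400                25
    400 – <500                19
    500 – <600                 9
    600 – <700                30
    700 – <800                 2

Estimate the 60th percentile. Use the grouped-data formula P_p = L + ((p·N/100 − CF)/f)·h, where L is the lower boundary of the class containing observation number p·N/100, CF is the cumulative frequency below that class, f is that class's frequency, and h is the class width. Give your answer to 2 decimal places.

N = 112; target position k = 60/100 · 112 = 67.2.
Cumulative frequencies: 27, 52, 71, 80, 110, 112.
Observation 67.2 falls in the class 400 – <500.
L = 400, CF = 52, f = 19, h = 100.
P60 = 400 + ((67.2 − 52)/19)·100 = 400 + 80 = 480.

480.00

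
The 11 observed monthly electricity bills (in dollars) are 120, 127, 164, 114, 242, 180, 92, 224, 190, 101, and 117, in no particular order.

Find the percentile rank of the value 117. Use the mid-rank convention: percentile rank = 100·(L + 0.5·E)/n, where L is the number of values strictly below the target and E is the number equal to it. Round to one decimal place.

Sorted: 92, 101, 114, 117, 120, 127, 164, 180, 190, 224, 242.
Count below 117: L = 3; count equal: E = 1; n = 11.
Percentile rank = 100·(3 + 0.5·1)/11 = 100·3.5/11 = 31.82.

31.8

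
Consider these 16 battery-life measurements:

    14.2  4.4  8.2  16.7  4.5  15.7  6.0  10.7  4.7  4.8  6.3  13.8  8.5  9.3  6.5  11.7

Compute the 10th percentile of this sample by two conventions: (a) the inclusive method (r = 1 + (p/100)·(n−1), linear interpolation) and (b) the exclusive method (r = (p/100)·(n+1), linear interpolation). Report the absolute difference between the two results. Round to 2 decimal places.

Sorted: 4.4, 4.5, 4.7, 4.8, 6.0, 6.3, 6.5, 8.2, 8.5, 9.3, 10.7, 11.7, 13.8, 14.2, 15.7, 16.7.
n = 16.
(a) r = 2.5; between ranks 2 (4.5) and 3 (4.7): 4.6.
(b) r = 1.7; between ranks 1 (4.4) and 2 (4.5): 4.47.
|4.6 − 4.47| = 0.13.

0.13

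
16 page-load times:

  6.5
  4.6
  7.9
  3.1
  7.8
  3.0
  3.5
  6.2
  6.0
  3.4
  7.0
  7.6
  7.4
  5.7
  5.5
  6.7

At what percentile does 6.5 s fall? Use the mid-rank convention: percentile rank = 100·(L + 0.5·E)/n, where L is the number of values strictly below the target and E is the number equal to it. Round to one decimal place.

Sorted: 3.0, 3.1, 3.4, 3.5, 4.6, 5.5, 5.7, 6.0, 6.2, 6.5, 6.7, 7.0, 7.4, 7.6, 7.8, 7.9.
Count below 6.5: L = 9; count equal: E = 1; n = 16.
Percentile rank = 100·(9 + 0.5·1)/16 = 100·9.5/16 = 59.38.

59.4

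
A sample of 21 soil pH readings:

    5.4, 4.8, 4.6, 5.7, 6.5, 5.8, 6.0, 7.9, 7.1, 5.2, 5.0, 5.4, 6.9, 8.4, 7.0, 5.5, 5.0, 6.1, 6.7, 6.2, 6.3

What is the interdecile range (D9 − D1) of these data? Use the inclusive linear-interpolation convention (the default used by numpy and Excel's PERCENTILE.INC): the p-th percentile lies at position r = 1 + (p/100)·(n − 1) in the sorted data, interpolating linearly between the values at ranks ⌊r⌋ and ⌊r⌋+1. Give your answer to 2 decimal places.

2.10

Sorted: 4.6, 4.8, 5.0, 5.0, 5.2, 5.4, 5.4, 5.5, 5.7, 5.8, 6.0, 6.1, 6.2, 6.3, 6.5, 6.7, 6.9, 7.0, 7.1, 7.9, 8.4.
n = 21.
P10: r = 3 (integer) → 5.
P90: r = 19 (integer) → 7.1.
Difference: 7.1 − 5 = 2.1.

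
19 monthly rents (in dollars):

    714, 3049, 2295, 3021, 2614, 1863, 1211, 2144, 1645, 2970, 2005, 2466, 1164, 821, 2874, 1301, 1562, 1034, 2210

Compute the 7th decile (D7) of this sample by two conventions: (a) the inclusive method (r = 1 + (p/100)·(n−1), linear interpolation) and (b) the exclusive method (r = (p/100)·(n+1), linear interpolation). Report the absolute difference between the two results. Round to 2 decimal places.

68.40

Sorted: 714, 821, 1034, 1164, 1211, 1301, 1562, 1645, 1863, 2005, 2144, 2210, 2295, 2466, 2614, 2874, 2970, 3021, 3049.
n = 19.
(a) r = 13.6; between ranks 13 (2295) and 14 (2466): 2397.6.
(b) r = 14 → value at rank 14 = 2466.
|2397.6 − 2466| = 68.4.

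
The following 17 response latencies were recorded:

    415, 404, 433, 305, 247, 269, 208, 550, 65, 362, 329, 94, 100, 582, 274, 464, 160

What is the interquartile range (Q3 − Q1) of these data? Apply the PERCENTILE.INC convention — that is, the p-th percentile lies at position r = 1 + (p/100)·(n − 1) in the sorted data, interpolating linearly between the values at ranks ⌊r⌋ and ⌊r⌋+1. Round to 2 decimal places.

207.00

Sorted: 65, 94, 100, 160, 208, 247, 269, 274, 305, 329, 362, 404, 415, 433, 464, 550, 582.
n = 17.
P25: r = 5 (integer) → 208.
P75: r = 13 (integer) → 415.
Difference: 415 − 208 = 207.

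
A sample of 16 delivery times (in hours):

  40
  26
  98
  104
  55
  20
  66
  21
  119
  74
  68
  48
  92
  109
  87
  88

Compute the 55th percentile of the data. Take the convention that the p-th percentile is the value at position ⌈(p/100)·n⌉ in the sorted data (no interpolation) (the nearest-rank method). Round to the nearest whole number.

74

Sorted: 20, 21, 26, 40, 48, 55, 66, 68, 74, 87, 88, 92, 98, 104, 109, 119.
n = 16.
Position = ⌈55/100 · 16⌉ = ⌈8.8⌉ = 9.
The value at rank 9 is 74.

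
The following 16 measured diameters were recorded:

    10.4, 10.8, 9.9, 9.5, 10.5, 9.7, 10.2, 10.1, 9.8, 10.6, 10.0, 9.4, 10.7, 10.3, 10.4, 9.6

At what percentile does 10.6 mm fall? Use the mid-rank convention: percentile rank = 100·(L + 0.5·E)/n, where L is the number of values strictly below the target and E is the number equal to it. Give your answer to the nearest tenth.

Sorted: 9.4, 9.5, 9.6, 9.7, 9.8, 9.9, 10.0, 10.1, 10.2, 10.3, 10.4, 10.4, 10.5, 10.6, 10.7, 10.8.
Count below 10.6: L = 13; count equal: E = 1; n = 16.
Percentile rank = 100·(13 + 0.5·1)/16 = 100·13.5/16 = 84.38.

84.4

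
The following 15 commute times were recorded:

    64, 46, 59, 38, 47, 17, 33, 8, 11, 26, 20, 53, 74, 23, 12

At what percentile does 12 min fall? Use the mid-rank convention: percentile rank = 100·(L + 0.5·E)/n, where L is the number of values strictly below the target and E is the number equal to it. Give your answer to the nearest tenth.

16.7

Sorted: 8, 11, 12, 17, 20, 23, 26, 33, 38, 46, 47, 53, 59, 64, 74.
Count below 12: L = 2; count equal: E = 1; n = 15.
Percentile rank = 100·(2 + 0.5·1)/15 = 100·2.5/15 = 16.67.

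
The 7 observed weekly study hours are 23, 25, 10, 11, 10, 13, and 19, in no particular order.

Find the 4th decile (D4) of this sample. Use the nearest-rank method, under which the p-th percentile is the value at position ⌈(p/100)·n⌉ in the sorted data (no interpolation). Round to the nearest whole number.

Sorted: 10, 10, 11, 13, 19, 23, 25.
n = 7.
Position = ⌈40/100 · 7⌉ = ⌈2.8⌉ = 3.
The value at rank 3 is 11.

11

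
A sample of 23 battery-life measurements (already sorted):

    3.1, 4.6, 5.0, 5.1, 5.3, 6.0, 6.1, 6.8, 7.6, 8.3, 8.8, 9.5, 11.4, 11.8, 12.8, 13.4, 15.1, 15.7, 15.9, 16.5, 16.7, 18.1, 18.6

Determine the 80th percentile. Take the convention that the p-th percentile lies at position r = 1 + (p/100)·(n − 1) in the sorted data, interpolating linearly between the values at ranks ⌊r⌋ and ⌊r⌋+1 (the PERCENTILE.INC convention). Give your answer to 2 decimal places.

15.82

n = 23.
r = 1 + (80/100)·(23 − 1) = 1 + 17.6 = 18.6.
Rank 18 is 15.7 and rank 19 is 15.9.
Interpolate: 15.7 + 0.6·(15.9 − 15.7) = 15.7 + 0.6·0.2 = 15.82.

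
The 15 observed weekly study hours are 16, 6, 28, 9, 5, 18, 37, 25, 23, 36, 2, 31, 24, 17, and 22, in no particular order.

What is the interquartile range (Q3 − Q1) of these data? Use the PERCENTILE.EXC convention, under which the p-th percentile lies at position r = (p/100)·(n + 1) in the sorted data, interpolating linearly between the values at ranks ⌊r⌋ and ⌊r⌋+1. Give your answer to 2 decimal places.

Sorted: 2, 5, 6, 9, 16, 17, 18, 22, 23, 24, 25, 28, 31, 36, 37.
n = 15.
P25: r = 4 (integer) → 9.
P75: r = 12 (integer) → 28.
Difference: 28 − 9 = 19.

19.00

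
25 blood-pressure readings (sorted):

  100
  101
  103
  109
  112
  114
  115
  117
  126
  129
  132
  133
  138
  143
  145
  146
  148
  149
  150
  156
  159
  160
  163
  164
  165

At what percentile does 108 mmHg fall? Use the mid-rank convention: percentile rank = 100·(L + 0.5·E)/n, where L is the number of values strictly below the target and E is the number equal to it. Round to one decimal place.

Count below 108: L = 3; count equal: E = 0; n = 25.
Percentile rank = 100·(3 + 0.5·0)/25 = 100·3/25 = 12.

12.0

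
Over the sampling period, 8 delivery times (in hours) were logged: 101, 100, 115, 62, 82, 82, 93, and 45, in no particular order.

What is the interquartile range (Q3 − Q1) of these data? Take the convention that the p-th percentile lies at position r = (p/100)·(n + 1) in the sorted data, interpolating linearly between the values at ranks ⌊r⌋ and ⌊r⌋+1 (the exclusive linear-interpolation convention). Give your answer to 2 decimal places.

33.75

Sorted: 45, 62, 82, 82, 93, 100, 101, 115.
n = 8.
P25: r = 2.25; ranks 2–3 are 62, 82; interpolating gives 67.
P75: r = 6.75; ranks 6–7 are 100, 101; interpolating gives 100.75.
Difference: 100.75 − 67 = 33.75.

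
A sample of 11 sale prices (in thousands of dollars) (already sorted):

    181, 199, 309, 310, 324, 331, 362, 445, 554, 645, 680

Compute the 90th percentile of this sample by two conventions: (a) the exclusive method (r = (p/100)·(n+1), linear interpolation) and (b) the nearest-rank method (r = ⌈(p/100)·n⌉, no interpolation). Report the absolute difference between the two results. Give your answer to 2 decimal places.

n = 11.
(a) r = 10.8; between ranks 10 (645) and 11 (680): 673.
(b) the nearest-rank method: rank 10 → 645.
|673 − 645| = 28.

28.00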